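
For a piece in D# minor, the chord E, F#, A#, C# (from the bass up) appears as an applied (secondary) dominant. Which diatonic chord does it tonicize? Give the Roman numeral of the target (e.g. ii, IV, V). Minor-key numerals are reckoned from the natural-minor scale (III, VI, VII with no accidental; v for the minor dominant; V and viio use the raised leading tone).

VI

The chord is a dominant seventh chord on F#.
A dominant resolves down a perfect fifth: F# → B. In D# minor, B is scale degree 6, i.e. VI.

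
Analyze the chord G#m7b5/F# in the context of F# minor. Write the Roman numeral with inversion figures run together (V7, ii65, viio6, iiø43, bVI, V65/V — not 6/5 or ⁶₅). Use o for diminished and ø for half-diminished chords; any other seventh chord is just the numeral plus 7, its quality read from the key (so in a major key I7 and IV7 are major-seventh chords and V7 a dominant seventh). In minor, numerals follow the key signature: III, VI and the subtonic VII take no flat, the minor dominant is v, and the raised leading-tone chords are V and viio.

The pitches G#-B-D-F# form a half-diminished seventh chord rooted on G#.
G# is scale degree 2 in F# minor, and a half-diminished seventh chord on that degree is written iiø7.
With F# in the bass the chord is in third inversion, so the figured bass is 42.

iiø42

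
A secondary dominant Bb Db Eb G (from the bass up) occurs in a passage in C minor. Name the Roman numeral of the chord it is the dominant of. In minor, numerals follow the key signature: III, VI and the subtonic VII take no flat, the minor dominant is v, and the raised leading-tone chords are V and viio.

VI

The chord is a dominant seventh chord on Eb.
A dominant resolves down a perfect fifth: Eb → Ab. In C minor, Ab is scale degree 6, i.e. VI.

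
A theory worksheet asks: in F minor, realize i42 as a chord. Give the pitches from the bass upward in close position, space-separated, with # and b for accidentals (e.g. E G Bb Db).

The numeral's case and figure indicate a minor seventh chord. In F minor its root, the first degree, is F.
That chord is spelled F-Ab-C-Eb.
With the 42 figure the chord is in third inversion; from the bass Eb upward in close position it reads Eb-F-Ab-C.

Eb F Ab C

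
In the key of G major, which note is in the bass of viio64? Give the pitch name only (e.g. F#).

C

viio in G major has root F#; the chord is F#-A-C.
The figure 64 means second inversion — the fifth is in the bass.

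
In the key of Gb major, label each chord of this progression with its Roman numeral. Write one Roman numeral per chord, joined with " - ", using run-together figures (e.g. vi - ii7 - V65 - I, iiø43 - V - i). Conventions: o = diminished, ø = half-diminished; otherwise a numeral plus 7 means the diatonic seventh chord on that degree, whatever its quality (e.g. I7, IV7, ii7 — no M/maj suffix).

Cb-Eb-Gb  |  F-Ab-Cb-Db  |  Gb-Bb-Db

Cb-Eb-Gb: major triad on Cb = scale degree 4 → IV.
F-Ab-Cb-Db: dominant seventh chord on Db = scale degree 5 → V65.
Gb-Bb-Db: major triad on Gb = scale degree 1 → I.

IV - V65 - I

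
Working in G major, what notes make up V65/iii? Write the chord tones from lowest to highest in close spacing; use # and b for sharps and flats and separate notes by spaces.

A# C# E F#

The slash means an applied dominant: we want the dominant of iii. In G major, iii is B minor, and its dominant is built on F#.
Building a dominant seventh chord on F# gives F#-A#-C#-E.
The figured bass 65 indicates first inversion, placing the third (A#) in the bass: A#-C#-E-F#.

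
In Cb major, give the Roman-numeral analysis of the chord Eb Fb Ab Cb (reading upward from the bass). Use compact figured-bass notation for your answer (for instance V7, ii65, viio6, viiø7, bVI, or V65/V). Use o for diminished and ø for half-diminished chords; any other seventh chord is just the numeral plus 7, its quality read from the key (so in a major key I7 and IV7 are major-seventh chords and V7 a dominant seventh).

IV42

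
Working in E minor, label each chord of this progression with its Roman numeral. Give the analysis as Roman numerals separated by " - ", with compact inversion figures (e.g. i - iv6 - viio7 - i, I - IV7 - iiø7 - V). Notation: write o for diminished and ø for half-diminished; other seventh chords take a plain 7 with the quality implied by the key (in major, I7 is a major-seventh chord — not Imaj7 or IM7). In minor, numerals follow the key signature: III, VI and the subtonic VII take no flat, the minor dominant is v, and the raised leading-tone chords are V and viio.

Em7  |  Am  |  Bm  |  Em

i7 - iv - v - i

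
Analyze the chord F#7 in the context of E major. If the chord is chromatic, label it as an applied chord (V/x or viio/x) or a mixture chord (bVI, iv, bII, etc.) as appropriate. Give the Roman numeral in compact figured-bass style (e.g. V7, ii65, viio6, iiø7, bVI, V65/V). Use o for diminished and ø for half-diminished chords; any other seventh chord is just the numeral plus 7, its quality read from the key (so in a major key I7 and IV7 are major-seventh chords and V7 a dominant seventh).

V7/V

Stacked in thirds the chord is F#-A#-C#-E: a dominant seventh chord on F#.
F# is not a diatonic chord root with this quality in E major, but it lies a perfect fifth above B (V), so the chord functions as an applied dominant of V.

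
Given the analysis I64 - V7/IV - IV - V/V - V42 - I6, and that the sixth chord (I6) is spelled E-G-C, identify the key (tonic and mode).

C major

The anchor chord is a major triad on C, labeled I6.
If C is scale degree 1 and the mode makes that degree carry a major triad, the tonic is C and the mode is major.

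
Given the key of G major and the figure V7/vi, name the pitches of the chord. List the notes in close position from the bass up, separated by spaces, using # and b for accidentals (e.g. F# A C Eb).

V7/vi is a secondary dominant — the dominant seventh of vi. vi in G major is E, so the applied chord's root is B, a perfect fifth above.
Building a dominant seventh chord on B gives B-D#-F#-A.

B D# F# A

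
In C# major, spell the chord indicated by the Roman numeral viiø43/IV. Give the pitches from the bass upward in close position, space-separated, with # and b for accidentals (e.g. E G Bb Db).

viiø43/IV is a secondary leading-tone chord. The target IV is F# in C# major; the applied chord is rooted a semitone below, on E#.
Building a half-diminished seventh chord on E# gives E#-G#-B-D#.
With the 43 figure the chord is in second inversion; from the bass B upward in close position it reads B-D#-E#-G#.

B D# E# G#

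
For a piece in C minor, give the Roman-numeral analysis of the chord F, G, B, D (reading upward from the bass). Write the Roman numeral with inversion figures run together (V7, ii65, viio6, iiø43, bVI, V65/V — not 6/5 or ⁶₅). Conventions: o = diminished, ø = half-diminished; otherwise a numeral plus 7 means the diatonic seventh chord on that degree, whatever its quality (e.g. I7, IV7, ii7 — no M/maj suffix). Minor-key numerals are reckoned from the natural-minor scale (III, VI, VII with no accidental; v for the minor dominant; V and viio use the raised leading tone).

V42

Stacked in thirds the chord is G-B-D-F: a dominant seventh chord on G.
In C minor, G is the dominant; the diatonic dominant seventh chord there is V7.
With F in the bass the chord is in third inversion, so the figured bass is 42.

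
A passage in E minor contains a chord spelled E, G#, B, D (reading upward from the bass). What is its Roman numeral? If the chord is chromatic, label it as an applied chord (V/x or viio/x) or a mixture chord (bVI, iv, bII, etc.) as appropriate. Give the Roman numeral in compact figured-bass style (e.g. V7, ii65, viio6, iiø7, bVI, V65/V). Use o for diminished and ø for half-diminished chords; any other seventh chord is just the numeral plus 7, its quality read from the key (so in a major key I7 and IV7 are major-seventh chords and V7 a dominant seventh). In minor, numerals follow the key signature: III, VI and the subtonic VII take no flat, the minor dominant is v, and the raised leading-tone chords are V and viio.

The pitches E-G#-B-D form a dominant seventh chord rooted on E.
E is not a diatonic chord root with this quality in E minor, but it lies a perfect fifth above A (iv), so the chord functions as an applied dominant of iv.

V7/iv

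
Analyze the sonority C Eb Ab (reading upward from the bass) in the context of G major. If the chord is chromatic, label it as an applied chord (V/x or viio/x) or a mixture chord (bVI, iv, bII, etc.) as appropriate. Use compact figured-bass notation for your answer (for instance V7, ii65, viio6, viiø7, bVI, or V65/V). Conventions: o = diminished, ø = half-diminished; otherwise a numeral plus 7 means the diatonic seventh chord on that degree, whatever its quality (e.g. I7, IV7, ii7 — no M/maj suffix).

bII6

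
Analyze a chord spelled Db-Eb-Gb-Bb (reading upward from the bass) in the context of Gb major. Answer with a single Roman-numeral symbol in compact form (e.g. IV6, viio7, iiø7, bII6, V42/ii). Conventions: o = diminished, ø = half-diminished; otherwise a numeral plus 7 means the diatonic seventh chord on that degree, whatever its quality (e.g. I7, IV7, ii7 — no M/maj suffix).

The pitches Eb-Gb-Bb-Db form a minor seventh chord rooted on Eb.
In Gb major, Eb is the submediant; the diatonic minor seventh chord there is vi7.
With Db in the bass the chord is in third inversion, so the figured bass is 42.

vi42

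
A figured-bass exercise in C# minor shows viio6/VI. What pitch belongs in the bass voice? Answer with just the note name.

The applied chord viio6/VI is rooted on G#: G#-B-D.
The figure 6 means first inversion — the third is in the bass.

B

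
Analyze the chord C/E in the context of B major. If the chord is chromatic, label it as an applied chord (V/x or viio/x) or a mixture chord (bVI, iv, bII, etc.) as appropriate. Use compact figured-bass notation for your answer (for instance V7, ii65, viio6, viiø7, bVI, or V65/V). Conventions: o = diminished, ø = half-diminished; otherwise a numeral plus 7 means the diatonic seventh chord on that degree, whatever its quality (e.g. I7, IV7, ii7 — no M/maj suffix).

bII6

Stacked in thirds the chord is C-E-G: a major triad on C.
C is the lowered second degree of B major (diatonic 2 would be C#). This is the Neapolitan sixth — a major triad on the lowered second degree, here in its customary first inversion.
With E in the bass the chord is in first inversion, so the figured bass is 6.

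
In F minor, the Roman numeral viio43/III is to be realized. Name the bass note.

The applied chord viio43/III is rooted on G: G-Bb-Db-Fb.
The figure 43 means second inversion — the fifth is in the bass.

Db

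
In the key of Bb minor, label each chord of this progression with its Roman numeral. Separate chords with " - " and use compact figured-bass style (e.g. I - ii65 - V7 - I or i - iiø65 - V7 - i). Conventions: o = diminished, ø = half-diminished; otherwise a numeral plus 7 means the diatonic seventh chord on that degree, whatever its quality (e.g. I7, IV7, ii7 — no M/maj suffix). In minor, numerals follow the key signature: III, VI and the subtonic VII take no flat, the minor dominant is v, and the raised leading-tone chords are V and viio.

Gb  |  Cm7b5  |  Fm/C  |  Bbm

VI - iiø7 - v64 - i

Gb: major triad on Gb = scale degree 6 → VI.
Cm7b5: half-diminished seventh chord on C = scale degree 2 → iiø7.
Fm/C: minor triad on F = scale degree 5 → v64.
Bbm: root Bb is the tonic; minor triad there is i.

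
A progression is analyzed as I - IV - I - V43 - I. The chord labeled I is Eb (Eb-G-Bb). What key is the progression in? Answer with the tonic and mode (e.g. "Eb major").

Eb major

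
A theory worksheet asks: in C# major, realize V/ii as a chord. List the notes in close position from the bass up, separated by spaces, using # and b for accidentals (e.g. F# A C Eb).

The slash means an applied dominant: we want the dominant of ii. In C# major, ii is D# minor, and its dominant is built on A#.
Building a major triad on A# gives A#-C##-E#.

A# C## E#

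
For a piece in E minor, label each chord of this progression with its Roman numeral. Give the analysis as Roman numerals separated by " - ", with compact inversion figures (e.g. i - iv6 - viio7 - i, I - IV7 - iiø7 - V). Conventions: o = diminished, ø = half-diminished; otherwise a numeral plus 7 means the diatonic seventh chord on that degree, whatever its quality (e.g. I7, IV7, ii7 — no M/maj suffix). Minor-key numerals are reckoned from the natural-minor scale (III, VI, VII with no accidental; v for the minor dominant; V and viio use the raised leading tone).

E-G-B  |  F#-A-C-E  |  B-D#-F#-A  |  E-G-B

E-G-B: minor triad on E = scale degree 1 → i.
F#-A-C-E: half-diminished seventh chord on F# = scale degree 2 → iiø7.
B-D#-F#-A: root B is the dominant; dominant seventh chord there is V7.
E-G-B: minor triad on E = scale degree 1 → i.

i - iiø7 - V7 - i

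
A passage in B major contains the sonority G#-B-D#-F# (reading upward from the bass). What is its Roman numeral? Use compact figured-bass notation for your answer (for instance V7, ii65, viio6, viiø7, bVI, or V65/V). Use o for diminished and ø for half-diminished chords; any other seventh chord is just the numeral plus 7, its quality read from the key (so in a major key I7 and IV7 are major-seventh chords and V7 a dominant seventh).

vi7

Stacked in thirds the chord is G#-B-D#-F#: a minor seventh chord on G#.
G# is scale degree 6 in B major, and a minor seventh chord on that degree is written vi7.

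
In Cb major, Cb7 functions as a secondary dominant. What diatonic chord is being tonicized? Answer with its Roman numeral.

IV

The chord is a dominant seventh chord on Cb.
A dominant resolves down a perfect fifth: Cb → Fb. In Cb major, Fb is scale degree 4, i.e. IV.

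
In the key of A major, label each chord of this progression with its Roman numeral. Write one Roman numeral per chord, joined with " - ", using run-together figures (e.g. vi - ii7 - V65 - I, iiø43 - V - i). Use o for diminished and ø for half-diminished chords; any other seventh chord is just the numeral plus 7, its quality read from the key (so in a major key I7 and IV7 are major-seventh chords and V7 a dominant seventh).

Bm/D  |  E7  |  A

ii6 - V7 - I

Bm/D: root B is the supertonic; minor triad there is ii6.
E7: root E is the dominant; dominant seventh chord there is V7.
A: root A is the tonic; major triad there is I.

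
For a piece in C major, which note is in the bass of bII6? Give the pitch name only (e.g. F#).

F

bII in C major has root Db; the chord is Db-F-Ab.
The figure 6 means first inversion — the third is in the bass.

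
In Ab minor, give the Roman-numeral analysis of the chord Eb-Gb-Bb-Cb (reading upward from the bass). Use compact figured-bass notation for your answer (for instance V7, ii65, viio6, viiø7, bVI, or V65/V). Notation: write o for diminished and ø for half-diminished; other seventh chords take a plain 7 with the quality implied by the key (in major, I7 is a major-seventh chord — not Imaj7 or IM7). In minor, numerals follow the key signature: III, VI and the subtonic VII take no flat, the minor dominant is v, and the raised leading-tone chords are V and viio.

III65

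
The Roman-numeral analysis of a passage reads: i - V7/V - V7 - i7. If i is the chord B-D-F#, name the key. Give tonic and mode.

The chord Bm is a minor triad rooted on B; its label is i.
If B is scale degree 1 and the mode makes that degree carry a minor triad, the tonic is B and the mode is minor.

B minor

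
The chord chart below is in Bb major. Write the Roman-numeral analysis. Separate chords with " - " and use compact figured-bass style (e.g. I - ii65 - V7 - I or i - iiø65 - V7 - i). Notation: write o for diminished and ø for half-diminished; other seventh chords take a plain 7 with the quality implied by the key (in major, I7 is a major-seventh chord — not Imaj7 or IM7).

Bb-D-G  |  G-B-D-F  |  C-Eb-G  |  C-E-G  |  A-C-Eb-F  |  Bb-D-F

vi6 - V7/ii - ii - V/V - V65 - I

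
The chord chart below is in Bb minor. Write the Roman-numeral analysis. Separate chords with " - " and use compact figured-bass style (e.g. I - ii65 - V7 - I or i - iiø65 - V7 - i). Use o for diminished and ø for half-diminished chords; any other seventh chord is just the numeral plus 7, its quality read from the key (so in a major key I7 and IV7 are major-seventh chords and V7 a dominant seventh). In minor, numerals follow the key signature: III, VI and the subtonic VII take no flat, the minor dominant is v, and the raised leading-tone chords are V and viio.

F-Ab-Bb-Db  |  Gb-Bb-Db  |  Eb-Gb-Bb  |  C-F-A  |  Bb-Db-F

i43 - VI - iv - V64 - i

F-Ab-Bb-Db: minor seventh chord on Bb = scale degree 1 → i43.
Gb-Bb-Db: major triad on Gb = scale degree 6 → VI.
Eb-Gb-Bb: minor triad on Eb = scale degree 4 → iv.
C-F-A: root F is the dominant; major triad there is V64.
Bb-Db-F: root Bb is the tonic; minor triad there is i.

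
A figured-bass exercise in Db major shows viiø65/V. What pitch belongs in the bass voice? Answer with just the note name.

The applied chord viiø65/V is rooted on G: G-Bb-Db-F.
The figure 65 means first inversion — the third is in the bass.

Bb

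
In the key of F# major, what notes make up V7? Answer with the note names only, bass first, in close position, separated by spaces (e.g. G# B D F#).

C# E# G# B

The numeral's case and figure indicate a dominant seventh chord. In F# major its root, scale degree 5, is C#.
That chord is spelled C#-E#-G#-B.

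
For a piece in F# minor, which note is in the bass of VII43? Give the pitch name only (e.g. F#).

VII in F# minor has root E; the chord is E-G#-B-D.
The figure 43 means second inversion — the fifth is in the bass.

B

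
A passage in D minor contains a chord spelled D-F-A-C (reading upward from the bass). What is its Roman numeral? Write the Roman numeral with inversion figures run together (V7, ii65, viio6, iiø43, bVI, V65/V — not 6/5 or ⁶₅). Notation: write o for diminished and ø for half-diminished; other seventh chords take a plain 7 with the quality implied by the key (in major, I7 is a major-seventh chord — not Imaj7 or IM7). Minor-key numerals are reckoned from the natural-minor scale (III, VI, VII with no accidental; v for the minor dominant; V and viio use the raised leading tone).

i7

The pitches D-F-A-C form a minor seventh chord rooted on D.
In D minor, D is the tonic; the diatonic minor seventh chord there is i7.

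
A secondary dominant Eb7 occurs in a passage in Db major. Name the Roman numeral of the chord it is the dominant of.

The chord is a dominant seventh chord on Eb.
A dominant resolves down a perfect fifth: Eb → Ab. In Db major, Ab is scale degree 5, i.e. V.

V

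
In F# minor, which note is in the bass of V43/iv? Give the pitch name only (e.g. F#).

The applied chord V43/iv is rooted on F#: F#-A#-C#-E.
The figure 43 means second inversion — the fifth is in the bass.

C#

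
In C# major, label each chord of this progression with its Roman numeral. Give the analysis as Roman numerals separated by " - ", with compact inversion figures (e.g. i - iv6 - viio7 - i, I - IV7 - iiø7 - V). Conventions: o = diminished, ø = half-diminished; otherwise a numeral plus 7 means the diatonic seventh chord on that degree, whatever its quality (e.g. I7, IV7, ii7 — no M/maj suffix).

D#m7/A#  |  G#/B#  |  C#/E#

D#m7/A# has root D#, degree 2 in C# major, so ii43.
G#/B#: major triad on G# = scale degree 5 → V6.
C#/E#: root C# is the tonic; major triad there is I6.

ii43 - V6 - I6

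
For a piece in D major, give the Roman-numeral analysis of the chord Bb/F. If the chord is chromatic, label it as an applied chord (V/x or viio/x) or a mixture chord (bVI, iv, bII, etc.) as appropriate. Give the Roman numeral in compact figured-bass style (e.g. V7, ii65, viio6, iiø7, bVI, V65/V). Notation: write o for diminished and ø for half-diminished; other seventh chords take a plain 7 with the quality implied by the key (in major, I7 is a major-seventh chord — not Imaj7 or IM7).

bVI64

Stacked in thirds the chord is Bb-D-F: a major triad on Bb.
Bb is the lowered sixth degree of D major (diatonic 6 would be B). This is a major triad on the lowered sixth degree, borrowed from the parallel minor.
With F in the bass the chord is in second inversion, so the figured bass is 64.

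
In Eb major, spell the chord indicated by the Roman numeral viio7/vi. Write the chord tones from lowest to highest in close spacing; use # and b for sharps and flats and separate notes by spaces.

The slash marks an applied leading-tone chord: viio of vi. In Eb major, vi is C, so the leading tone to it is B, a half step below.
Building a fully diminished seventh chord on B gives B-D-F-Ab.

B D F Ab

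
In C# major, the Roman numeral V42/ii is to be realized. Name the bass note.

G#

The applied chord V42/ii is rooted on A#: A#-C##-E#-G#.
The figure 42 means third inversion — the seventh is in the bass.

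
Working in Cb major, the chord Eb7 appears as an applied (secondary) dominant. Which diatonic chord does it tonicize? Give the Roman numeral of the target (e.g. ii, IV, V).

The chord is a dominant seventh chord on Eb.
A dominant resolves down a perfect fifth: Eb → Ab. In Cb major, Ab is scale degree 6, i.e. vi.

vi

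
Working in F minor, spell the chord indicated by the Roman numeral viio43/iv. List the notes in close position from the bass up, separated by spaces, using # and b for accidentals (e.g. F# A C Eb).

Eb Gb A C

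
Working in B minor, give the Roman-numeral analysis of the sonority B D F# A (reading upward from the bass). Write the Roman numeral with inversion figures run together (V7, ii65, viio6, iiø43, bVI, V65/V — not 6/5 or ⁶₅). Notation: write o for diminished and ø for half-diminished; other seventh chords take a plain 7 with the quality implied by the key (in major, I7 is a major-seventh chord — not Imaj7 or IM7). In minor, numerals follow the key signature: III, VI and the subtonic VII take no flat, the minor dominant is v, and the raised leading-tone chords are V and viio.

i7

Stacked in thirds the chord is B-D-F#-A: a minor seventh chord on B.
In B minor, B is the tonic; the diatonic minor seventh chord there is i7.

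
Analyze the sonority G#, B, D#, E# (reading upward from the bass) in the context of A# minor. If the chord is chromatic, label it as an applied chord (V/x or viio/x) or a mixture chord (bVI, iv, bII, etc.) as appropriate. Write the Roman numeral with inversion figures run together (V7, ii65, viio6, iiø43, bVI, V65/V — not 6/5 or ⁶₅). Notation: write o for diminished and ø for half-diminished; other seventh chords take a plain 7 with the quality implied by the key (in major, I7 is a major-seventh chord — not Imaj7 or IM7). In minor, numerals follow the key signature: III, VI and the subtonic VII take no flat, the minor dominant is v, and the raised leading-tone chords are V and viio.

viiø65/VI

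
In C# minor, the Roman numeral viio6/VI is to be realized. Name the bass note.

B

The applied chord viio6/VI is rooted on G#: G#-B-D.
The figure 6 means first inversion — the third is in the bass.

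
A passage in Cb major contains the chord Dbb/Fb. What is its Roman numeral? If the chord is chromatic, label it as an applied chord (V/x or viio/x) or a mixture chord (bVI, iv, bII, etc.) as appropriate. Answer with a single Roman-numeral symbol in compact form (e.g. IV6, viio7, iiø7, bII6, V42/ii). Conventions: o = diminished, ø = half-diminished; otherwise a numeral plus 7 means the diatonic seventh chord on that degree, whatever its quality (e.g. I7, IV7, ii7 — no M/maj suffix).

bII6

The pitches Dbb-Fb-Abb form a major triad rooted on Dbb.
Dbb is the lowered second degree of Cb major (diatonic 2 would be Db). This is the Neapolitan sixth — a major triad on the lowered second degree, here in its customary first inversion.
With Fb in the bass the chord is in first inversion, so the figured bass is 6.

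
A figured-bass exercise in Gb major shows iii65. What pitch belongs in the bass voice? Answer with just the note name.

iii in Gb major has root Bb; the chord is Bb-Db-F-Ab.
The figure 65 means first inversion — the third is in the bass.

Db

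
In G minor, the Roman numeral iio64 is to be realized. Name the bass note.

Eb

iio in G minor has root A; the chord is A-C-Eb.
The figure 64 means second inversion — the fifth is in the bass.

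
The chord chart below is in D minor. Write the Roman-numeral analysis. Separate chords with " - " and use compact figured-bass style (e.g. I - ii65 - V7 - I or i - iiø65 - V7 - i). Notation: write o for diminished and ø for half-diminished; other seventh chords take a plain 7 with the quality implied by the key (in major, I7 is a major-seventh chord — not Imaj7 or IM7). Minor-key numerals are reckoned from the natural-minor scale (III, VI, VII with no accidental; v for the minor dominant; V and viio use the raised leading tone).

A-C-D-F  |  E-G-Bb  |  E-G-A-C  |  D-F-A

A-C-D-F: root D is the tonic; minor seventh chord there is i43.
E-G-Bb: root E is the supertonic; diminished triad there is iio.
E-G-A-C has root A, degree 5 in D minor, so v43.
D-F-A has root D, degree 1 in D minor, so i.

i43 - iio - v43 - i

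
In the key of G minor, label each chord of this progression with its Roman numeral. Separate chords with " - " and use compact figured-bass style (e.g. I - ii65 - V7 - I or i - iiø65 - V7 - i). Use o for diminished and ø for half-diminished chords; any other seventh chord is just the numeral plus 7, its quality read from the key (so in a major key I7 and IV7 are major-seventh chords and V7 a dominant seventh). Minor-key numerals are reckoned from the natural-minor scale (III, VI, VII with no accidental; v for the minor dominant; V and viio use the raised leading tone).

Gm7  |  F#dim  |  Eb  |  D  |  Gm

i7 - viio - VI - V - i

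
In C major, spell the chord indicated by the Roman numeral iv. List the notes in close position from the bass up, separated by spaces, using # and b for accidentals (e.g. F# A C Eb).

F Ab C

Scale degree 4 in C major is F; here the chord built on it is altered to a minor triad. iv is the minor subdominant, borrowed from the parallel minor.
So the chord is F-Ab-C.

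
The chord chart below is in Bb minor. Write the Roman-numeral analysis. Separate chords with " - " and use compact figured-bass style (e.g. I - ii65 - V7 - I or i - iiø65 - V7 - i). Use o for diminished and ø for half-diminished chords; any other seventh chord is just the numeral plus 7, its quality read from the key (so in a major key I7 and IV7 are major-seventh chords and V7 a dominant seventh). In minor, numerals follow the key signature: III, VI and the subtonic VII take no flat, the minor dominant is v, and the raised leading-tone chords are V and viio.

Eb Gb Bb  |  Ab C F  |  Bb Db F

iv - v6 - i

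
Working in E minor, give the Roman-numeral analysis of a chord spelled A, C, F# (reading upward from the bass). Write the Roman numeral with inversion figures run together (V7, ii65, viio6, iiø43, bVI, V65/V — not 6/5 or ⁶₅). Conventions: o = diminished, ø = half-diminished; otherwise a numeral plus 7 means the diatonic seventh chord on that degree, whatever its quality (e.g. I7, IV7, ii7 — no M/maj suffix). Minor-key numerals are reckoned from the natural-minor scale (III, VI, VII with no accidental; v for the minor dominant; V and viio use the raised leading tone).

iio6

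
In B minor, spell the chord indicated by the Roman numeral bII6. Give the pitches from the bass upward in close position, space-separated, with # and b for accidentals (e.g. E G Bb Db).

E G C

bII6 is the Neapolitan sixth — a major triad on the lowered second degree, here in its customary first inversion. In B minor that root is C.
So the chord is C-E-G, a major triad.
The figured bass 6 indicates first inversion, placing the third (E) in the bass: E-G-C.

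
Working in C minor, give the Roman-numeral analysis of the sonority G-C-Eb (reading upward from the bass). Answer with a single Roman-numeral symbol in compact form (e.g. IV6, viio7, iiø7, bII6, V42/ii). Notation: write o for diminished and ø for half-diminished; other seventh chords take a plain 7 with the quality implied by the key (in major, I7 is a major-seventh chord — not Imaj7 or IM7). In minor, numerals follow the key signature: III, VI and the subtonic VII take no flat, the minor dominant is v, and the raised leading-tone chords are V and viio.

i64

Stacked in thirds the chord is C-Eb-G: a minor triad on C.
C is scale degree 1 in C minor, and a minor triad on that degree is written i.
With G in the bass the chord is in second inversion, so the figured bass is 64.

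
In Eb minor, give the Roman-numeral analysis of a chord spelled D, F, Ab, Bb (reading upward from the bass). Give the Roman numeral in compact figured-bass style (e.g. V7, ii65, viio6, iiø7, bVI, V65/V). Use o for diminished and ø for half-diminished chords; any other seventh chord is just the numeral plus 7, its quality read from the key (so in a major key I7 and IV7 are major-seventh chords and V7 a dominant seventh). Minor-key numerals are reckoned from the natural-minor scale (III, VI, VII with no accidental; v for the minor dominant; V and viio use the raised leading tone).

Stacked in thirds the chord is Bb-D-F-Ab: a dominant seventh chord on Bb.
In Eb minor, Bb is the dominant; the diatonic dominant seventh chord there is V7.
With D in the bass the chord is in first inversion, so the figured bass is 65.

V65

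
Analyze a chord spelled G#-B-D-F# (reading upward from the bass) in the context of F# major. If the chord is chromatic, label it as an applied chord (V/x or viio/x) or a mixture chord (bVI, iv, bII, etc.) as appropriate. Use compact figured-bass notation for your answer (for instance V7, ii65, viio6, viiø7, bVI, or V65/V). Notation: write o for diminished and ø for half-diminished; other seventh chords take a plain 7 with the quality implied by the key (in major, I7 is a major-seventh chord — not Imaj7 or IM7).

iiø7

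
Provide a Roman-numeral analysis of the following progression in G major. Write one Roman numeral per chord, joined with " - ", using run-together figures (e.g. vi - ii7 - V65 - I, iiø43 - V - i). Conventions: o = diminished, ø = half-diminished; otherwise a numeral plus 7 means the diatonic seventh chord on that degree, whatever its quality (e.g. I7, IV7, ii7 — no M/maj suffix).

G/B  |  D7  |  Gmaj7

I6 - V7 - I7

G/B has root G, degree 1 in G major, so I6.
D7: dominant seventh chord on D = scale degree 5 → V7.
Gmaj7 has root G, degree 1 in G major, so I7.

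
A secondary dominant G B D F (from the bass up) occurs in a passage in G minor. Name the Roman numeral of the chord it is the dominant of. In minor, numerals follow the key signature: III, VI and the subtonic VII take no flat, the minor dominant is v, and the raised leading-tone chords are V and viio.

iv

The chord is a dominant seventh chord on G.
A dominant resolves down a perfect fifth: G → C. In G minor, C is scale degree 4, i.e. iv.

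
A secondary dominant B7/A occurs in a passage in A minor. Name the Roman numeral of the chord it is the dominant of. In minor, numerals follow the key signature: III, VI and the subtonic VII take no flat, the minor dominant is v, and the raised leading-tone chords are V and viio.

The chord is a dominant seventh chord on B.
A dominant resolves down a perfect fifth: B → E. In A minor, E is scale degree 5, i.e. V.

V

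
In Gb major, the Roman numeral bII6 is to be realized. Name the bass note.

Cb

bII in Gb major has root Abb; the chord is Abb-Cb-Ebb.
The figure 6 means first inversion — the third is in the bass.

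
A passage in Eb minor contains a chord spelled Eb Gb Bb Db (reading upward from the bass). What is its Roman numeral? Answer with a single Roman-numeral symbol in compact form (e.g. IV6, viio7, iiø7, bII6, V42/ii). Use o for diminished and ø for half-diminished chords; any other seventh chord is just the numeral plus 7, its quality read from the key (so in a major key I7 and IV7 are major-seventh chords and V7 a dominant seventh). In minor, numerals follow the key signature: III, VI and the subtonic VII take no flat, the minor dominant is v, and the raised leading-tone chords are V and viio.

i7

The pitches Eb-Gb-Bb-Db form a minor seventh chord rooted on Eb.
In Eb minor, Eb is the tonic; the diatonic minor seventh chord there is i7.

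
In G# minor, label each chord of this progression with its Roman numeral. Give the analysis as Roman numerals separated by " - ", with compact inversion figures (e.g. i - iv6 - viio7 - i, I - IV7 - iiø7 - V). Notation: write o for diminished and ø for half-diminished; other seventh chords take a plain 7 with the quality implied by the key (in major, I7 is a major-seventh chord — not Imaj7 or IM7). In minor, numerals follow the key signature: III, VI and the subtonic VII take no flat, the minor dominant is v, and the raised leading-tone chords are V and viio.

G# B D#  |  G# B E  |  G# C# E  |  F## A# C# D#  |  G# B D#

i - VI6 - iv64 - V65 - i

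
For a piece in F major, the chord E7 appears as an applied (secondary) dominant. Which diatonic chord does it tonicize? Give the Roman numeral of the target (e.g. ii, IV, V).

The chord is a dominant seventh chord on E.
A dominant resolves down a perfect fifth: E → A. In F major, A is scale degree 3, i.e. iii.

iii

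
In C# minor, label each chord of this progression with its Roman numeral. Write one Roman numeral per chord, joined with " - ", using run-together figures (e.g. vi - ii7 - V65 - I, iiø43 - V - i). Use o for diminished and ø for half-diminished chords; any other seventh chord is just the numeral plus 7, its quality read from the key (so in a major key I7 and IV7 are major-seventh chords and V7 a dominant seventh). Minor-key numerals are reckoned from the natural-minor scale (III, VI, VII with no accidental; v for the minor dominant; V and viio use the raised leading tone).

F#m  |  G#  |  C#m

F#m: root F# is the subdominant; minor triad there is iv.
G#: root G# is the dominant; major triad there is V.
C#m: minor triad on C# = scale degree 1 → i.

iv - V - i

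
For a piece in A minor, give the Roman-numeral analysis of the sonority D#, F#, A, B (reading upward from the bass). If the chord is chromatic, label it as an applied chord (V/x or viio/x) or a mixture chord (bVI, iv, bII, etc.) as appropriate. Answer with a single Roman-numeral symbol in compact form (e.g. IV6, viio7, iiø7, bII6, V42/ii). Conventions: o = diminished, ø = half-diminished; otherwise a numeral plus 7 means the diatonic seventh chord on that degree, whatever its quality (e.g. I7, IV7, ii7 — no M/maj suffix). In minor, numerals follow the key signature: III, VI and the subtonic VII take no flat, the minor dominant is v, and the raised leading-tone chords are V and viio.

Stacked in thirds the chord is B-D#-F#-A: a dominant seventh chord on B.
B is not a diatonic chord root with this quality in A minor, but it lies a perfect fifth above E (V), so the chord functions as an applied dominant of V.
With D# in the bass the chord is in first inversion, so the figured bass is 65.

V65/V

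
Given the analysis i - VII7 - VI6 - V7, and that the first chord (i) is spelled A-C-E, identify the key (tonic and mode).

A minor

i is given as A-C-E — a minor triad with root A.
If A is scale degree 1 and the mode makes that degree carry a minor triad, the tonic is A and the mode is minor.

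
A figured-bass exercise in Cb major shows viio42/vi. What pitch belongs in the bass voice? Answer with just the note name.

The applied chord viio42/vi is rooted on G: G-Bb-Db-Fb.
The figure 42 means third inversion — the seventh is in the bass.

Fb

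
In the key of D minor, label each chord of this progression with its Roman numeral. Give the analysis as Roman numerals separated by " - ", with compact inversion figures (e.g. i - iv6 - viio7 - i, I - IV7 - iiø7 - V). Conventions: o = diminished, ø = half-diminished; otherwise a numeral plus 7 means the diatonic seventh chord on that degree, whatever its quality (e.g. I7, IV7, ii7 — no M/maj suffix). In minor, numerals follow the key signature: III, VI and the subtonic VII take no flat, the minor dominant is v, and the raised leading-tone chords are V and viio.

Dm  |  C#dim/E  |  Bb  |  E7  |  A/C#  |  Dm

i - viio6 - VI - V7/V - V6 - i

Dm: root D is the tonic; minor triad there is i.
C#dim/E: root C# is the leading tone; diminished triad there is viio6.
Bb: major triad on Bb = scale degree 6 → VI.
E7: a dominant seventh chord on E, the applied dominant of V → V7/V.
A/C#: major triad on A = scale degree 5 → V6.
Dm: minor triad on D = scale degree 1 → i.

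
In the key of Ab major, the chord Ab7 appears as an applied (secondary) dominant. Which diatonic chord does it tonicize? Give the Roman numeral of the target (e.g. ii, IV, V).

IV

The chord is a dominant seventh chord on Ab.
A dominant resolves down a perfect fifth: Ab → Db. In Ab major, Db is scale degree 4, i.e. IV.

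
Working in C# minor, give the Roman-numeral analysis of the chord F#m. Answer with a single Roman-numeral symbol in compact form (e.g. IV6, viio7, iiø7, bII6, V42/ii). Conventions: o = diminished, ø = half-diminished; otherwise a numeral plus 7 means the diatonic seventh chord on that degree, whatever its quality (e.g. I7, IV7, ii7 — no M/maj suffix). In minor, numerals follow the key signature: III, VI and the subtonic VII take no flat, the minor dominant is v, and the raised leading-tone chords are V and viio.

iv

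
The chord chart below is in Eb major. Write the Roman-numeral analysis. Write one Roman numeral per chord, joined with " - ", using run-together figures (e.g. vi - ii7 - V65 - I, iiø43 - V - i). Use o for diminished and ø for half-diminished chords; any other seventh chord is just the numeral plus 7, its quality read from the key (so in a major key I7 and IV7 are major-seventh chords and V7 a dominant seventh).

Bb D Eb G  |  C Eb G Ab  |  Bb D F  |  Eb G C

Bb-D-Eb-G: root Eb is the tonic; major seventh chord there is I43.
C-Eb-G-Ab has root Ab, degree 4 in Eb major, so IV65.
Bb-D-F: major triad on Bb = scale degree 5 → V.
Eb-G-C: minor triad on C = scale degree 6 → vi6.

I43 - IV65 - V - vi6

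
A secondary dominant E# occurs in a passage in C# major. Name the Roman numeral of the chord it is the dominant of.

vi

The chord is a major triad on E#.
A dominant resolves down a perfect fifth: E# → A#. In C# major, A# is scale degree 6, i.e. vi.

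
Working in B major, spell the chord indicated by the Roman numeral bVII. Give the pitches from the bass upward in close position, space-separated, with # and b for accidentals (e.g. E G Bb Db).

A C# E

bVII is a major triad on the lowered seventh degree (the subtonic), borrowed from the parallel minor. In B major that root is A.
So the chord is A-C#-E.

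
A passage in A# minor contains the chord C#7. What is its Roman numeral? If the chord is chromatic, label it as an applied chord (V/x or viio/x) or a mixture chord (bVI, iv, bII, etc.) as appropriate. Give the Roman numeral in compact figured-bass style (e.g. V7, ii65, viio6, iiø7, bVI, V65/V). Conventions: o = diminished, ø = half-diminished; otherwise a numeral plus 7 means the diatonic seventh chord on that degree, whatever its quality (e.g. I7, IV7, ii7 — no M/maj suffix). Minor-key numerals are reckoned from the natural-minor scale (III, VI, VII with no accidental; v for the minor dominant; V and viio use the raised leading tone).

Stacked in thirds the chord is C#-E#-G#-B: a dominant seventh chord on C#.
C# is not a diatonic chord root with this quality in A# minor, but it lies a perfect fifth above F# (VI), so the chord functions as an applied dominant of VI.

V7/VI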